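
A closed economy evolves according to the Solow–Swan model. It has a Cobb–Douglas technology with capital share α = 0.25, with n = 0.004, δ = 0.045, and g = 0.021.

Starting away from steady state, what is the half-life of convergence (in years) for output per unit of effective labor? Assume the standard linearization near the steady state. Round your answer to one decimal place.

t_½ ≈ 13.2 years

Near the steady state the convergence rate is λ = (1 − α)(n + g + δ).
λ = (1 − 0.25) × 0.070 = 0.75 × 0.070 = 0.0525
Half-life = ln 2 / λ = 0.6931 / 0.0525 ≈ 13.20 years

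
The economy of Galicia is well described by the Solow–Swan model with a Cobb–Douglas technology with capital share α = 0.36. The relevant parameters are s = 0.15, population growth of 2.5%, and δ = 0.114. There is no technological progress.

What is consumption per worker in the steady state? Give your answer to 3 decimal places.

c* = 0.887

In steady state, investment equals break-even investment: s·k^α = (n + δ)·k.
Dividing both sides by k: k^(1−α) = s / (n + δ).
k^0.64 = 0.15 / (0.025 + 0.114) = 0.15 / 0.139 = 1.0791
k* = 1.0791^(1/0.64) ≈ 1.1263
y* = (k*)^α = 1.1263^0.36 ≈ 1.0437
c* = (1 − s)·y* = (1 − 0.15) × 1.0437 ≈ 0.8871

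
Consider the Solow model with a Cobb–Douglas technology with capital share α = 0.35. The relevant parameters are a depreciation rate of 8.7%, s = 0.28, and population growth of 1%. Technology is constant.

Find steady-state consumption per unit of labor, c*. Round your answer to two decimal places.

Steady state requires s·f(k) = (n + δ)·k, i.e. s·k^α = (n + δ)·k.
Rearranging, k^(1−α) = s / (n + δ).
k^0.65 = 0.28 / (0.010 + 0.087) = 0.28 / 0.097 = 2.8866
k* = 2.8866^(1/0.65) ≈ 5.1084
y* = (k*)^α = 5.1084^0.35 ≈ 1.7697
c* = (1 − s)·y* = (1 − 0.28) × 1.7697 ≈ 1.2742

c* ≈ 1.27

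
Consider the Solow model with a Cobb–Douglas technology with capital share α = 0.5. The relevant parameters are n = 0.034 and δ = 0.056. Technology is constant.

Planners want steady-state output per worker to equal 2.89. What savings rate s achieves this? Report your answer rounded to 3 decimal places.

At the steady state, Δk = 0, so s·k^α = (n + δ)·k.
Since y* = [s/(n + δ)]^(α/(1−α)), we have s/(n + δ) = (y*)^((1−α)/α) = 2.89^1 = 2.8900.
Therefore s = 2.8900 × (n + δ) = 2.8900 × 0.090 = 0.2601.

s ≈ 0.260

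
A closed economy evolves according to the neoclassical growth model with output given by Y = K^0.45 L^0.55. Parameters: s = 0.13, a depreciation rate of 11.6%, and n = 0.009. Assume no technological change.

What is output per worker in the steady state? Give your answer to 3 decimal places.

y* ≈ 1.033

In steady state, investment equals break-even investment: s·k^α = (n + δ)·k.
Rearranging, k^(1−α) = s / (n + δ).
k^0.55 = 0.13 / (0.009 + 0.116) = 0.13 / 0.125 = 1.0400
k* = 1.0400^(1/0.55) ≈ 1.0739
y* = (k*)^α = 1.0739^0.45 ≈ 1.0326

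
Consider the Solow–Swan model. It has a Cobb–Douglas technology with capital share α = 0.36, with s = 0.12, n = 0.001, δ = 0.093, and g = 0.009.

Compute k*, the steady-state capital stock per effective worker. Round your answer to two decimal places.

k* ≈ 1.27

At the steady state, Δk = 0, so s·k^α = (n + g + δ)·k.
Dividing both sides by k: k^(1−α) = s / (n + g + δ).
k^0.64 = 0.12 / (0.001 + 0.009 + 0.093) = 0.12 / 0.103 = 1.1650
k* = 1.1650^(1/0.64) ≈ 1.2695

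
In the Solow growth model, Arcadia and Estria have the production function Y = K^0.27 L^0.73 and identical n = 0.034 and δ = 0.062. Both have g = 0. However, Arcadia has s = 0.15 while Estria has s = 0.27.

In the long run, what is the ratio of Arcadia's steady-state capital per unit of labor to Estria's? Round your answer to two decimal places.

Steady-state k* = [s/(n + δ)]^(1/(1−α)), so the ratio is [ (s_A/(n + δ)_A) / (s_E/(n + δ)_E) ]^1.3699.
s_A/(n + δ)_A = 0.15/0.096 = 1.5625; s_E/(n + δ)_E = 0.27/0.096 = 2.8125.
Ratio = (1.5625/2.8125)^1.3699 = 0.5556^1.3699 ≈ 0.4470

ratio ≈ 0.45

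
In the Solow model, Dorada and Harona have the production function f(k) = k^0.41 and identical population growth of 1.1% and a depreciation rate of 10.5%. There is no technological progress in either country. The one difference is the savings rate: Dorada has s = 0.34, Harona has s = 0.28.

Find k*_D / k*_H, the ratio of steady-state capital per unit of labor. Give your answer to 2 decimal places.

k*_D / k*_H ≈ 1.39

Steady-state k* = [s/(n + δ)]^(1/(1−α)), so the ratio is [ (s_D/(n + δ)_D) / (s_H/(n + δ)_H) ]^1.6949.
s_D/(n + δ)_D = 0.34/0.116 = 2.9310; s_H/(n + δ)_H = 0.28/0.116 = 2.4138.
Ratio = (2.9310/2.4138)^1.6949 = 1.2143^1.6949 ≈ 1.3897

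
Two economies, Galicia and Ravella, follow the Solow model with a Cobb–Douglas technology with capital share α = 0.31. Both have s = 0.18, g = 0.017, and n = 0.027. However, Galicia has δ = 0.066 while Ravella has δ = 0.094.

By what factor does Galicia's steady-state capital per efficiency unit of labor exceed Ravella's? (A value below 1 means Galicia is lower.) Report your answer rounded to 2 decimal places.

k*_G / k*_R ≈ 1.39

Steady-state k* = [s/(n + g + δ)]^(1/(1−α)), so the ratio is [ (s_G/(n + g + δ)_G) / (s_R/(n + g + δ)_R) ]^1.4493.
s_G/(n + g + δ)_G = 0.18/0.110 = 1.6364; s_R/(n + g + δ)_R = 0.18/0.138 = 1.3043.
Ratio = (1.6364/1.3043)^1.4493 = 1.2546^1.4493 ≈ 1.3892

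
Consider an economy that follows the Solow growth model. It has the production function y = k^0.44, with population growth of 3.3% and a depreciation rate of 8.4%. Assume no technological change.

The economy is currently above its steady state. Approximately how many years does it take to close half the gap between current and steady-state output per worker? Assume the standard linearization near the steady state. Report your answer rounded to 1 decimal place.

Near the steady state the convergence rate is λ = (1 − α)(n + δ).
λ = (1 − 0.44) × 0.117 = 0.56 × 0.117 = 0.06552
Half-life = ln 2 / λ = 0.6931 / 0.06552 ≈ 10.58 years

about 10.6 years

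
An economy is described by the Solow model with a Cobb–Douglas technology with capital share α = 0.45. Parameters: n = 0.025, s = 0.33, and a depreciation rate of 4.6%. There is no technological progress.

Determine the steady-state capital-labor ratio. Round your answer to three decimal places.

k* = 16.338

At the steady state, Δk = 0, so s·k^α = (n + δ)·k.
Rearranging, k^(1−α) = s / (n + δ).
k^0.55 = 0.33 / (0.025 + 0.046) = 0.33 / 0.071 = 4.6479
k* = 4.6479^(1/0.55) ≈ 16.3378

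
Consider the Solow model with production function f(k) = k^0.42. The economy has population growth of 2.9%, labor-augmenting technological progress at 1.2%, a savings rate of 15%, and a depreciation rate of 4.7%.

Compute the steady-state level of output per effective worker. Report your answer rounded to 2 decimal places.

In steady state, investment equals break-even investment: s·k^α = (n + g + δ)·k.
Rearranging, k^(1−α) = s / (n + g + δ).
k^0.58 = 0.15 / (0.029 + 0.012 + 0.047) = 0.15 / 0.088 = 1.7045
k* = 1.7045^(1/0.58) ≈ 2.5079
y* = (k*)^α = 2.5079^0.42 ≈ 1.4713

y* ≈ 1.47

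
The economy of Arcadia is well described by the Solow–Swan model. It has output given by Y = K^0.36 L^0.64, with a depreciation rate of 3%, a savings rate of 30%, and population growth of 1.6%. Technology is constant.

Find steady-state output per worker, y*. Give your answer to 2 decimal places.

In steady state, investment equals break-even investment: s·k^α = (n + δ)·k.
Rearranging, k^(1−α) = s / (n + δ).
k^0.64 = 0.30 / (0.016 + 0.030) = 0.30 / 0.046 = 6.5217
k* = 6.5217^(1/0.64) ≈ 18.7257
y* = (k*)^α = 18.7257^0.36 ≈ 2.8713

y* ≈ 2.87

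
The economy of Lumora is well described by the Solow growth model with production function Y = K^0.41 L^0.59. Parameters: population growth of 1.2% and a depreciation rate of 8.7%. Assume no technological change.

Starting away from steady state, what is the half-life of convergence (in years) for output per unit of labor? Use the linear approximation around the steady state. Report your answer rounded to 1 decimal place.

Near the steady state the convergence rate is λ = (1 − α)(n + δ).
λ = (1 − 0.41) × 0.099 = 0.59 × 0.099 = 0.05841
Half-life = ln 2 / λ = 0.6931 / 0.05841 ≈ 11.87 years

half-life ≈ 11.9 years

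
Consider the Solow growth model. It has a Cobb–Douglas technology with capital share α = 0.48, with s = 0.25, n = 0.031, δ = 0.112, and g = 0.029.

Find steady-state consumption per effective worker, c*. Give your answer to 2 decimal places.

In steady state, investment equals break-even investment: s·k^α = (n + g + δ)·k.
Rearranging, k^(1−α) = s / (n + g + δ).
k^0.52 = 0.25 / (0.031 + 0.029 + 0.112) = 0.25 / 0.172 = 1.4535
k* = 1.4535^(1/0.52) ≈ 2.0528
y* = (k*)^α = 2.0528^0.48 ≈ 1.4123
c* = (1 − s)·y* = (1 − 0.25) × 1.4123 ≈ 1.0592

c* = 1.06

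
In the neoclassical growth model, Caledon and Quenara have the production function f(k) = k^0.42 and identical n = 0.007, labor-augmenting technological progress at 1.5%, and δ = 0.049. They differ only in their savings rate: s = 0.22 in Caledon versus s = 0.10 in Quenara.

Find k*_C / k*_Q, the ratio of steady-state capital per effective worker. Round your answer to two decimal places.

Steady-state k* = [s/(n + g + δ)]^(1/(1−α)), so the ratio is [ (s_C/(n + g + δ)_C) / (s_Q/(n + g + δ)_Q) ]^1.7241.
s_C/(n + g + δ)_C = 0.22/0.071 = 3.0986; s_Q/(n + g + δ)_Q = 0.10/0.071 = 1.4085.
Ratio = (3.0986/1.4085)^1.7241 = 2.1999^1.7241 ≈ 3.8935

k*_C / k*_Q ≈ 3.89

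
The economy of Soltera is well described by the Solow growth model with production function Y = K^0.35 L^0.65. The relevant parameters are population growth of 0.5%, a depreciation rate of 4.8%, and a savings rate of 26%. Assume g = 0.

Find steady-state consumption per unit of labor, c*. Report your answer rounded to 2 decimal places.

At the steady state, Δk = 0, so s·k^α = (n + δ)·k.
Dividing both sides by k: k^(1−α) = s / (n + δ).
k^0.65 = 0.26 / (0.005 + 0.048) = 0.26 / 0.053 = 4.9057
k* = 4.9057^(1/0.65) ≈ 11.5509
y* = (k*)^α = 11.5509^0.35 ≈ 2.3546
c* = (1 − s)·y* = (1 − 0.26) × 2.3546 ≈ 1.7424

c* ≈ 1.74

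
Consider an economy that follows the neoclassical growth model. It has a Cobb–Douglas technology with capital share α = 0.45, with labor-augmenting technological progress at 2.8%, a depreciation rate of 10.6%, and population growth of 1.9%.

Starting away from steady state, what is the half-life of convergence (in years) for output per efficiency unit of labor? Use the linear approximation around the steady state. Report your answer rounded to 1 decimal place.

about 8.2 years

Near the steady state the convergence rate is λ = (1 − α)(n + g + δ).
λ = (1 − 0.45) × 0.153 = 0.55 × 0.153 = 0.08415
Half-life = ln 2 / λ = 0.6931 / 0.08415 ≈ 8.24 years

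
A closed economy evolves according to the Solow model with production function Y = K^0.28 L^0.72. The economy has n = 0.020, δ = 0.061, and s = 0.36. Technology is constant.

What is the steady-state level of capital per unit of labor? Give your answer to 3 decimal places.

k* ≈ 7.939

Steady state requires s·f(k) = (n + δ)·k, i.e. s·k^α = (n + δ)·k.
Rearranging, k^(1−α) = s / (n + δ).
k^0.72 = 0.36 / (0.020 + 0.061) = 0.36 / 0.081 = 4.4444
k* = 4.4444^(1/0.72) ≈ 7.9385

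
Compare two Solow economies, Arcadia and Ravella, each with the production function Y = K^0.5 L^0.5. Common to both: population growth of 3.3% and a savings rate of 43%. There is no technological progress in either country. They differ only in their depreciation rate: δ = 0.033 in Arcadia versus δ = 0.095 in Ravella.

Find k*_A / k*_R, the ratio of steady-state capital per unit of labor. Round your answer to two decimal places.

Steady-state k* = [s/(n + δ)]^(1/(1−α)), so the ratio is [ (s_A/(n + δ)_A) / (s_R/(n + δ)_R) ]^2.
s_A/(n + δ)_A = 0.43/0.066 = 6.5152; s_R/(n + δ)_R = 0.43/0.128 = 3.3594.
Ratio = (6.5152/3.3594)^2 = 1.9394^2 ≈ 3.7613

ratio ≈ 3.76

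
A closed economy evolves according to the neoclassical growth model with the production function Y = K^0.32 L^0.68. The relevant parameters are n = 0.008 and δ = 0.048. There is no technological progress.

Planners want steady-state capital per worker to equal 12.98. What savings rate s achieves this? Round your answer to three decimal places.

At the steady state, Δk = 0, so s·k^α = (n + δ)·k.
So s / (n + δ) = (k*)^(1−α) = 12.98^0.68 = 5.7151.
Therefore s = 5.7151 × (n + δ) = 5.7151 × 0.056 = 0.3200.

s ≈ 0.320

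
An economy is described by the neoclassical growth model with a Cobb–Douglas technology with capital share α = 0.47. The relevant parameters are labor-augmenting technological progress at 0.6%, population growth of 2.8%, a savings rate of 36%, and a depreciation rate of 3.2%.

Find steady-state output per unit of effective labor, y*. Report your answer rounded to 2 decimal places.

y* ≈ 4.50

Steady state requires s·f(k) = (n + g + δ)·k, i.e. s·k^α = (n + g + δ)·k.
Rearranging, k^(1−α) = s / (n + g + δ).
k^0.53 = 0.36 / (0.028 + 0.006 + 0.032) = 0.36 / 0.066 = 5.4545
k* = 5.4545^(1/0.53) ≈ 24.5529
y* = (k*)^α = 24.5529^0.47 ≈ 4.5014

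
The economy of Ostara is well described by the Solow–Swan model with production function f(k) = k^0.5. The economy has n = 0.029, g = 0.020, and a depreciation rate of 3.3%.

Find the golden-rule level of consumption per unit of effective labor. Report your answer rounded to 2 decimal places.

c_gold ≈ 3.05

At the golden rule, f'(k) = n + g + δ, so α·k^(α−1) = n + g + δ and k_gold = (α/(n + g + δ))^(1/(1−α)).
k_gold = (0.5/0.082)^(1/0.5) = 6.0976^2 ≈ 37.1807
c_gold = f(k_gold) − (n + g + δ)·k_gold = 6.0976 − 0.082×37.1807 ≈ 3.0488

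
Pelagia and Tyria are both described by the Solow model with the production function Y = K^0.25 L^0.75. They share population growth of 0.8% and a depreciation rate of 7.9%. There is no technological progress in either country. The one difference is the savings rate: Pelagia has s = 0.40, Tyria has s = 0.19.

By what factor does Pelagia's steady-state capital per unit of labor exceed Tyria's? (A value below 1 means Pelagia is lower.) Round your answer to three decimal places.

k*_P / k*_T ≈ 2.698

Steady-state k* = [s/(n + δ)]^(1/(1−α)), so the ratio is [ (s_P/(n + δ)_P) / (s_T/(n + δ)_T) ]^1.3333.
s_P/(n + δ)_P = 0.40/0.087 = 4.5977; s_T/(n + δ)_T = 0.19/0.087 = 2.1839.
Ratio = (4.5977/2.1839)^1.3333 = 2.1053^1.3333 ≈ 2.6982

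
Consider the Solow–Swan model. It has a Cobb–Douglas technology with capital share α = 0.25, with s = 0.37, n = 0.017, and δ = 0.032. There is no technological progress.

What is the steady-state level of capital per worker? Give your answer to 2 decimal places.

In steady state, investment equals break-even investment: s·k^α = (n + δ)·k.
Rearranging, k^(1−α) = s / (n + δ).
k^0.75 = 0.37 / (0.017 + 0.032) = 0.37 / 0.049 = 7.5510
k* = 7.5510^(1/0.75) ≈ 14.8140

k* ≈ 14.81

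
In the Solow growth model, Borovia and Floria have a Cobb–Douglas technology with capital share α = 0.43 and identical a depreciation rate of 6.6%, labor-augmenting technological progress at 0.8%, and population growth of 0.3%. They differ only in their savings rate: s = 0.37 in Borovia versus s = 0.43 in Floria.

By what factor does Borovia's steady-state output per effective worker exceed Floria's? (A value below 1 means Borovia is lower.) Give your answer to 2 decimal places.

ratio ≈ 0.89

Steady-state y* = [s/(n + g + δ)]^(α/(1−α)), so the ratio is [ (s_B/(n + g + δ)_B) / (s_F/(n + g + δ)_F) ]^0.7544.
s_B/(n + g + δ)_B = 0.37/0.077 = 4.8052; s_F/(n + g + δ)_F = 0.43/0.077 = 5.5844.
Ratio = (4.8052/5.5844)^0.7544 = 0.8605^0.7544 ≈ 0.8928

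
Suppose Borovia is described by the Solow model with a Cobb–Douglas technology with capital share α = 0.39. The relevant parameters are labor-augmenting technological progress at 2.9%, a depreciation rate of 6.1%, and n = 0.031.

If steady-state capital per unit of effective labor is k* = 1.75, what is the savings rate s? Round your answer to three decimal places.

At the steady state, Δk = 0, so s·k^α = (n + g + δ)·k.
So s / (n + g + δ) = (k*)^(1−α) = 1.75^0.61 = 1.4069.
Therefore s = 1.4069 × (n + g + δ) = 1.4069 × 0.121 = 0.1702.

s ≈ 0.170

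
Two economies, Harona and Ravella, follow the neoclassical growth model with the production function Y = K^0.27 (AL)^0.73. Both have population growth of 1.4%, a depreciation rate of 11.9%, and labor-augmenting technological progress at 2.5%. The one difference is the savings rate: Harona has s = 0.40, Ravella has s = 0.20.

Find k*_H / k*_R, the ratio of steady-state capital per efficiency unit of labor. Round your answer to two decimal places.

Steady-state k* = [s/(n + g + δ)]^(1/(1−α)), so the ratio is [ (s_H/(n + g + δ)_H) / (s_R/(n + g + δ)_R) ]^1.3699.
s_H/(n + g + δ)_H = 0.40/0.158 = 2.5316; s_R/(n + g + δ)_R = 0.20/0.158 = 1.2658.
Ratio = (2.5316/1.2658)^1.3699 = 2.0000^1.3699 ≈ 2.5845

k*_H / k*_R ≈ 2.58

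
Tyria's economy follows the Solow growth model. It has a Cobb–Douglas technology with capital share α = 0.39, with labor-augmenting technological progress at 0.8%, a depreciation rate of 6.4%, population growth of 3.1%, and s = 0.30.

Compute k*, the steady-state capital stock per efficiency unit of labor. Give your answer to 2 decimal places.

At the steady state, Δk = 0, so s·k^α = (n + g + δ)·k.
Dividing both sides by k: k^(1−α) = s / (n + g + δ).
k^0.61 = 0.30 / (0.031 + 0.008 + 0.064) = 0.30 / 0.103 = 2.9126
k* = 2.9126^(1/0.61) ≈ 5.7692

k* = 5.77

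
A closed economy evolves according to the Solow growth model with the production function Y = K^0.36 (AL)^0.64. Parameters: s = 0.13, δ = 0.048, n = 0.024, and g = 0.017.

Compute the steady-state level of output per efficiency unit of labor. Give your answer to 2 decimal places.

In steady state, investment equals break-even investment: s·k^α = (n + g + δ)·k.
Rearranging, k^(1−α) = s / (n + g + δ).
k^0.64 = 0.13 / (0.024 + 0.017 + 0.048) = 0.13 / 0.089 = 1.4607
k* = 1.4607^(1/0.64) ≈ 1.8077
y* = (k*)^α = 1.8077^0.36 ≈ 1.2376

y* = 1.24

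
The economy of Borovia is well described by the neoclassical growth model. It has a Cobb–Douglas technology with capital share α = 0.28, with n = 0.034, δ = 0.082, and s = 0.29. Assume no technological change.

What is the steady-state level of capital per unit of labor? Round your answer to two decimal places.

Steady state requires s·f(k) = (n + δ)·k, i.e. s·k^α = (n + δ)·k.
Dividing both sides by k: k^(1−α) = s / (n + δ).
k^0.72 = 0.29 / (0.034 + 0.082) = 0.29 / 0.116 = 2.5000
k* = 2.5000^(1/0.72) ≈ 3.5702

k* = 3.57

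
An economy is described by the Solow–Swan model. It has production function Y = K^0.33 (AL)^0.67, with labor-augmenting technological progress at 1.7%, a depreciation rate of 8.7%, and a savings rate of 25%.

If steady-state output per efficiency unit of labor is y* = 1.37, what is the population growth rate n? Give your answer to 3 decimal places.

Steady state requires s·f(k) = (n + g + δ)·k, i.e. s·k^α = (n + g + δ)·k.
Since y* = [s/(n + g + δ)]^(α/(1−α)), we have s/(n + g + δ) = (y*)^((1−α)/α) = 1.37^2.0303 = 1.8949.
Therefore n + g + δ = s / 1.8949 = 0.25 / 1.8949 = 0.1319, so n = 0.1319 − 0.104 = 0.0279.

n ≈ 0.028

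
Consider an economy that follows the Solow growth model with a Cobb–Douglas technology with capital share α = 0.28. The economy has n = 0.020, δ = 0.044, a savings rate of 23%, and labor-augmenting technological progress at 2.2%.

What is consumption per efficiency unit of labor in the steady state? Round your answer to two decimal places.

c* ≈ 1.13

In steady state, investment equals break-even investment: s·k^α = (n + g + δ)·k.
Dividing both sides by k: k^(1−α) = s / (n + g + δ).
k^0.72 = 0.23 / (0.020 + 0.022 + 0.044) = 0.23 / 0.086 = 2.6744
k* = 2.6744^(1/0.72) ≈ 3.9208
y* = (k*)^α = 3.9208^0.28 ≈ 1.4660
c* = (1 − s)·y* = (1 − 0.23) × 1.4660 ≈ 1.1288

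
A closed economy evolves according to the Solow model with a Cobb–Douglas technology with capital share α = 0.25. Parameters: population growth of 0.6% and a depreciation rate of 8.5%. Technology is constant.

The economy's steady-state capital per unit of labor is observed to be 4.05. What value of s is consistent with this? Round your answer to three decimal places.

At the steady state, Δk = 0, so s·k^α = (n + δ)·k.
So s / (n + δ) = (k*)^(1−α) = 4.05^0.75 = 2.8549.
Therefore s = 2.8549 × (n + δ) = 2.8549 × 0.091 = 0.2598.

s ≈ 0.260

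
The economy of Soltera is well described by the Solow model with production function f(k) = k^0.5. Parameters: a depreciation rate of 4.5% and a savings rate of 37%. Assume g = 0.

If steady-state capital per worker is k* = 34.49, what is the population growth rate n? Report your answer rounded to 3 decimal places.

n ≈ 0.018

In steady state, investment equals break-even investment: s·k^α = (n + δ)·k.
So s / (n + δ) = (k*)^(1−α) = 34.49^0.5 = 5.8728.
Therefore n + δ = s / 5.8728 = 0.37 / 5.8728 = 0.0630, so n = 0.0630 − 0.045 = 0.0180.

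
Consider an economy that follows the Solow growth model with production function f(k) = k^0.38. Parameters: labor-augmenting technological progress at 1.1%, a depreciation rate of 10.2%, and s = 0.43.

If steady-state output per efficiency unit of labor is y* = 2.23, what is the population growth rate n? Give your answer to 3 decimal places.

n ≈ 0.003

Steady state requires s·f(k) = (n + g + δ)·k, i.e. s·k^α = (n + g + δ)·k.
Since y* = [s/(n + g + δ)]^(α/(1−α)), we have s/(n + g + δ) = (y*)^((1−α)/α) = 2.23^1.6316 = 3.7008.
Therefore n + g + δ = s / 3.7008 = 0.43 / 3.7008 = 0.1162, so n = 0.1162 − 0.113 = 0.0032.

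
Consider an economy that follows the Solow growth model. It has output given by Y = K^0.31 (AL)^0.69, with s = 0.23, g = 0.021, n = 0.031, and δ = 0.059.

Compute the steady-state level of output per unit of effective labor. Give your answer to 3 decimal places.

At the steady state, Δk = 0, so s·k^α = (n + g + δ)·k.
Rearranging, k^(1−α) = s / (n + g + δ).
k^0.69 = 0.23 / (0.031 + 0.021 + 0.059) = 0.23 / 0.111 = 2.0721
k* = 2.0721^(1/0.69) ≈ 2.8745
y* = (k*)^α = 2.8745^0.31 ≈ 1.3872

y* ≈ 1.387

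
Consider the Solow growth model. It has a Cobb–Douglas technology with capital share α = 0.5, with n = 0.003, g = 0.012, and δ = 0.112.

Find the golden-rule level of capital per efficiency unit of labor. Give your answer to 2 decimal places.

k_gold ≈ 15.50

The golden rule sets f'(k) = n + g + δ, i.e. α·k^(α−1) = n + g + δ.
So k^(1−α) = α / (n + g + δ) = 0.5 / 0.127 = 3.9370.
k_gold = 3.9370^(1/0.5) ≈ 15.5000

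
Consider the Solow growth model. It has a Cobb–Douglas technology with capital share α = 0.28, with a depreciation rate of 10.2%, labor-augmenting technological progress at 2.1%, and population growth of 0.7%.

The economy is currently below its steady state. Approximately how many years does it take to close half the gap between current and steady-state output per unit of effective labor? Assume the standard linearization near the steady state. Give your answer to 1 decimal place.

Near the steady state the convergence rate is λ = (1 − α)(n + g + δ).
λ = (1 − 0.28) × 0.130 = 0.72 × 0.130 = 0.0936
Half-life = ln 2 / λ = 0.6931 / 0.0936 ≈ 7.40 years

half-life ≈ 7.4 years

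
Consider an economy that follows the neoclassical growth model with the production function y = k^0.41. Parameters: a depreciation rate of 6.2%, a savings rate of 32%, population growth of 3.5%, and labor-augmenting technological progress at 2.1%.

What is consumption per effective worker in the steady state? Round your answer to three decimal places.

In steady state, investment equals break-even investment: s·k^α = (n + g + δ)·k.
Rearranging, k^(1−α) = s / (n + g + δ).
k^0.59 = 0.32 / (0.035 + 0.021 + 0.062) = 0.32 / 0.118 = 2.7119
k* = 2.7119^(1/0.59) ≈ 5.4245
y* = (k*)^α = 5.4245^0.41 ≈ 2.0003
c* = (1 − s)·y* = (1 − 0.32) × 2.0003 ≈ 1.3602

c* ≈ 1.360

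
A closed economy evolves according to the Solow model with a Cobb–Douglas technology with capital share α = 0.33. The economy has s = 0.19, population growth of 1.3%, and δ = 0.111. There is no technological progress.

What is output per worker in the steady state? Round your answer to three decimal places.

In steady state, investment equals break-even investment: s·k^α = (n + δ)·k.
Rearranging, k^(1−α) = s / (n + δ).
k^0.67 = 0.19 / (0.013 + 0.111) = 0.19 / 0.124 = 1.5323
k* = 1.5323^(1/0.67) ≈ 1.8907
y* = (k*)^α = 1.8907^0.33 ≈ 1.2339

y* = 1.234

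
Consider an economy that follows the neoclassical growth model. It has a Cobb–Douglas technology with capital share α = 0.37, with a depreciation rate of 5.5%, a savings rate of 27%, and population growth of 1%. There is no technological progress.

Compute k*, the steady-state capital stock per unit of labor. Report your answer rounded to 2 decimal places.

k* = 9.59

At the steady state, Δk = 0, so s·k^α = (n + δ)·k.
Dividing both sides by k: k^(1−α) = s / (n + δ).
k^0.63 = 0.27 / (0.010 + 0.055) = 0.27 / 0.065 = 4.1538
k* = 4.1538^(1/0.63) ≈ 9.5865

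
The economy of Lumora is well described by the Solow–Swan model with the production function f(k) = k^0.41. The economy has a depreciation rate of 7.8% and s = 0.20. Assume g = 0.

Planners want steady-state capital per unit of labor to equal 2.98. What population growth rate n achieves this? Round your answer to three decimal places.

At the steady state, Δk = 0, so s·k^α = (n + δ)·k.
So s / (n + δ) = (k*)^(1−α) = 2.98^0.59 = 1.9045.
Therefore n + δ = s / 1.9045 = 0.20 / 1.9045 = 0.1050, so n = 0.1050 − 0.078 = 0.0270.

n ≈ 0.027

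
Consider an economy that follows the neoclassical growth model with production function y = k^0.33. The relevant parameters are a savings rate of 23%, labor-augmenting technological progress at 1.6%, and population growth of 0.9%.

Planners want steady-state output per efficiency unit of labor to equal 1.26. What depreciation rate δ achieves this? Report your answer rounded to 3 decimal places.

δ ≈ 0.119

At the steady state, Δk = 0, so s·k^α = (n + g + δ)·k.
Since y* = [s/(n + g + δ)]^(α/(1−α)), we have s/(n + g + δ) = (y*)^((1−α)/α) = 1.26^2.0303 = 1.5988.
Therefore n + g + δ = s / 1.5988 = 0.23 / 1.5988 = 0.1439, so δ = 0.1439 − 0.025 = 0.1189.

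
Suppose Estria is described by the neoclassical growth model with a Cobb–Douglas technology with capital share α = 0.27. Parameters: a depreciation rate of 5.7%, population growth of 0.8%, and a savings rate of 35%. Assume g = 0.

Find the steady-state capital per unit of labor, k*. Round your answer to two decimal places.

In steady state, investment equals break-even investment: s·k^α = (n + δ)·k.
Dividing both sides by k: k^(1−α) = s / (n + δ).
k^0.73 = 0.35 / (0.008 + 0.057) = 0.35 / 0.065 = 5.3846
k* = 5.3846^(1/0.73) ≈ 10.0364

k* = 10.04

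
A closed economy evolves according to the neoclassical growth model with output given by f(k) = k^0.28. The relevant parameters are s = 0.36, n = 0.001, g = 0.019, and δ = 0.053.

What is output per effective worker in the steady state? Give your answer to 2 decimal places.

y* ≈ 1.86

At the steady state, Δk = 0, so s·k^α = (n + g + δ)·k.
Rearranging, k^(1−α) = s / (n + g + δ).
k^0.72 = 0.36 / (0.001 + 0.019 + 0.053) = 0.36 / 0.073 = 4.9315
k* = 4.9315^(1/0.72) ≈ 9.1721
y* = (k*)^α = 9.1721^0.28 ≈ 1.8599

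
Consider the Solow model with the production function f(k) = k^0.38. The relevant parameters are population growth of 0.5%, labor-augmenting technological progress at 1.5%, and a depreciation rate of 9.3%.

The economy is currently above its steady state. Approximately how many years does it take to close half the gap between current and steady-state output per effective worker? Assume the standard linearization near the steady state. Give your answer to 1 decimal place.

t_½ ≈ 9.9 years

Near the steady state the convergence rate is λ = (1 − α)(n + g + δ).
λ = (1 − 0.38) × 0.113 = 0.62 × 0.113 = 0.07006
Half-life = ln 2 / λ = 0.6931 / 0.07006 ≈ 9.89 years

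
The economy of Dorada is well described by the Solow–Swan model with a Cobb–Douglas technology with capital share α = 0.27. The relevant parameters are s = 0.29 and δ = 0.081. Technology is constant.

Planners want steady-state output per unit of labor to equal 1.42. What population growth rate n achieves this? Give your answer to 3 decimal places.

Steady state requires s·f(k) = (n + δ)·k, i.e. s·k^α = (n + δ)·k.
Since y* = [s/(n + δ)]^(α/(1−α)), we have s/(n + δ) = (y*)^((1−α)/α) = 1.42^2.7037 = 2.5807.
Therefore n + δ = s / 2.5807 = 0.29 / 2.5807 = 0.1124, so n = 0.1124 − 0.081 = 0.0314.

n ≈ 0.031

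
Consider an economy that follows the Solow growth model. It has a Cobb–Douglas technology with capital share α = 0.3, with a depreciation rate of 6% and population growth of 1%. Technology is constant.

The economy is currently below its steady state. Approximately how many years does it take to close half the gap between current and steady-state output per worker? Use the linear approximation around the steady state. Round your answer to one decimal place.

Near the steady state the convergence rate is λ = (1 − α)(n + δ).
λ = (1 − 0.3) × 0.070 = 0.7 × 0.070 = 0.0490
Half-life = ln 2 / λ = 0.6931 / 0.0490 ≈ 14.14 years

t_½ ≈ 14.1 years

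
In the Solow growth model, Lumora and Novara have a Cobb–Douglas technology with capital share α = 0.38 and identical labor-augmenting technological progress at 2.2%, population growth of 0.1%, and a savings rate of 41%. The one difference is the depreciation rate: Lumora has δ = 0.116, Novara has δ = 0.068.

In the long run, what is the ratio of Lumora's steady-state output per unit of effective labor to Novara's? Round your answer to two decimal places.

ratio ≈ 0.77

Steady-state y* = [s/(n + g + δ)]^(α/(1−α)), so the ratio is [ (s_L/(n + g + δ)_L) / (s_N/(n + g + δ)_N) ]^0.6129.
s_L/(n + g + δ)_L = 0.41/0.139 = 2.9496; s_N/(n + g + δ)_N = 0.41/0.091 = 4.5055.
Ratio = (2.9496/4.5055)^0.6129 = 0.6547^0.6129 ≈ 0.7714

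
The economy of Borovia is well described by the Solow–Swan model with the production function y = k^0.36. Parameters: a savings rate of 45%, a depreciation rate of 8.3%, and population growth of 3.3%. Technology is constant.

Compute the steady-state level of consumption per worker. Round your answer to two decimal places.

c* = 1.18

At the steady state, Δk = 0, so s·k^α = (n + δ)·k.
Dividing both sides by k: k^(1−α) = s / (n + δ).
k^0.64 = 0.45 / (0.033 + 0.083) = 0.45 / 0.116 = 3.8793
k* = 3.8793^(1/0.64) ≈ 8.3162
y* = (k*)^α = 8.3162^0.36 ≈ 2.1437
c* = (1 − s)·y* = (1 − 0.45) × 2.1437 ≈ 1.1790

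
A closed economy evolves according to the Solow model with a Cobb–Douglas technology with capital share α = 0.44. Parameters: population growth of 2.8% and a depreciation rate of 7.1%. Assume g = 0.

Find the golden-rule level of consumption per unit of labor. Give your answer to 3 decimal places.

c_gold ≈ 1.808

At the golden rule, f'(k) = n + δ, so α·k^(α−1) = n + δ and k_gold = (α/(n + δ))^(1/(1−α)).
k_gold = (0.44/0.099)^(1/0.56) = 4.4444^1.7857 ≈ 14.3483
c_gold = f(k_gold) − (n + δ)·k_gold = 3.2284 − 0.099×14.3483 ≈ 1.8079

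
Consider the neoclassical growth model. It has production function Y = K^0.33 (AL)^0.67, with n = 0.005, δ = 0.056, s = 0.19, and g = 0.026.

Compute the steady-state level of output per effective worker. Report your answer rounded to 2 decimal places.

Steady state requires s·f(k) = (n + g + δ)·k, i.e. s·k^α = (n + g + δ)·k.
Rearranging, k^(1−α) = s / (n + g + δ).
k^0.67 = 0.19 / (0.005 + 0.026 + 0.056) = 0.19 / 0.087 = 2.1839
k* = 2.1839^(1/0.67) ≈ 3.2086
y* = (k*)^α = 3.2086^0.33 ≈ 1.4692

y* = 1.47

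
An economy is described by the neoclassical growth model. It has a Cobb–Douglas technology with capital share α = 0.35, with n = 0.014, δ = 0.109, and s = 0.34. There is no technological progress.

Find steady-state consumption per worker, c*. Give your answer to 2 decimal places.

c* ≈ 1.14

Steady state requires s·f(k) = (n + δ)·k, i.e. s·k^α = (n + δ)·k.
Dividing both sides by k: k^(1−α) = s / (n + δ).
k^0.65 = 0.34 / (0.014 + 0.109) = 0.34 / 0.123 = 2.7642
k* = 2.7642^(1/0.65) ≈ 4.7790
y* = (k*)^α = 4.7790^0.35 ≈ 1.7289
c* = (1 − s)·y* = (1 − 0.34) × 1.7289 ≈ 1.1411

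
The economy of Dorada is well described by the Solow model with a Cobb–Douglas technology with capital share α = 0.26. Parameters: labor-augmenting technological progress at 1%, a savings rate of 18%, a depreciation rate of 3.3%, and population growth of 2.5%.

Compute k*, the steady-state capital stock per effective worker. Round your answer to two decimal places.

At the steady state, Δk = 0, so s·k^α = (n + g + δ)·k.
Rearranging, k^(1−α) = s / (n + g + δ).
k^0.74 = 0.18 / (0.025 + 0.010 + 0.033) = 0.18 / 0.068 = 2.6471
k* = 2.6471^(1/0.74) ≈ 3.7266

k* ≈ 3.73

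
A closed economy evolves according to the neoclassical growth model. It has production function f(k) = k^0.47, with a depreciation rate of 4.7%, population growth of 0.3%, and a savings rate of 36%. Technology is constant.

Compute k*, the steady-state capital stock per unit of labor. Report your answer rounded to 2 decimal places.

k* ≈ 41.46

At the steady state, Δk = 0, so s·k^α = (n + δ)·k.
Dividing both sides by k: k^(1−α) = s / (n + δ).
k^0.53 = 0.36 / (0.003 + 0.047) = 0.36 / 0.050 = 7.2000
k* = 7.2000^(1/0.53) ≈ 41.4580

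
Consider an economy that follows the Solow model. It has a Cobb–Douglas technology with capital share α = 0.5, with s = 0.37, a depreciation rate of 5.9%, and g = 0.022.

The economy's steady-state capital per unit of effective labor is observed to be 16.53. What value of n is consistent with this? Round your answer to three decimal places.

In steady state, investment equals break-even investment: s·k^α = (n + g + δ)·k.
So s / (n + g + δ) = (k*)^(1−α) = 16.53^0.5 = 4.0657.
Therefore n + g + δ = s / 4.0657 = 0.37 / 4.0657 = 0.0910, so n = 0.0910 − 0.081 = 0.0100.

n ≈ 0.010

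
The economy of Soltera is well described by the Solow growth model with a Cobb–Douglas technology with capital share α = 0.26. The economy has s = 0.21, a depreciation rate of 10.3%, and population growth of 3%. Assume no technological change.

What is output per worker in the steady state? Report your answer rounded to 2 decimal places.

At the steady state, Δk = 0, so s·k^α = (n + δ)·k.
Rearranging, k^(1−α) = s / (n + δ).
k^0.74 = 0.21 / (0.030 + 0.103) = 0.21 / 0.133 = 1.5789
k* = 1.5789^(1/0.74) ≈ 1.8537
y* = (k*)^α = 1.8537^0.26 ≈ 1.1741

y* ≈ 1.17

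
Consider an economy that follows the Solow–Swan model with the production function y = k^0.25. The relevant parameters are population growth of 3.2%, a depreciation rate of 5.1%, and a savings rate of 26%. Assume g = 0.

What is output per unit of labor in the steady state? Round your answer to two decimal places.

y* ≈ 1.46

In steady state, investment equals break-even investment: s·k^α = (n + δ)·k.
Rearranging, k^(1−α) = s / (n + δ).
k^0.75 = 0.26 / (0.032 + 0.051) = 0.26 / 0.083 = 3.1325
k* = 3.1325^(1/0.75) ≈ 4.5834
y* = (k*)^α = 4.5834^0.25 ≈ 1.4632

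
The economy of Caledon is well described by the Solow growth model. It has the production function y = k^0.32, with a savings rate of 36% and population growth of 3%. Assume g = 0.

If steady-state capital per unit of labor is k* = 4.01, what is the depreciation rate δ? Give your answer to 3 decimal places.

δ ≈ 0.110

In steady state, investment equals break-even investment: s·k^α = (n + δ)·k.
So s / (n + δ) = (k*)^(1−α) = 4.01^0.68 = 2.5712.
Therefore n + δ = s / 2.5712 = 0.36 / 2.5712 = 0.1400, so δ = 0.1400 − 0.030 = 0.1100.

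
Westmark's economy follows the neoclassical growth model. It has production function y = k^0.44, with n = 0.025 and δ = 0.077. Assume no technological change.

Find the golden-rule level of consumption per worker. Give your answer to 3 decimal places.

At the golden rule, f'(k) = n + δ, so α·k^(α−1) = n + δ and k_gold = (α/(n + δ))^(1/(1−α)).
k_gold = (0.44/0.102)^(1/0.56) = 4.3137^1.7857 ≈ 13.6035
c_gold = f(k_gold) − (n + δ)·k_gold = 3.1536 − 0.102×13.6035 ≈ 1.7660

c_gold ≈ 1.766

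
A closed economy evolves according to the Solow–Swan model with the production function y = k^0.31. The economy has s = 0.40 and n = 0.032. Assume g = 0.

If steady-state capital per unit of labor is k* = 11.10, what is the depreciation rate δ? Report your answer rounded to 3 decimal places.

δ ≈ 0.044

Steady state requires s·f(k) = (n + δ)·k, i.e. s·k^α = (n + δ)·k.
So s / (n + δ) = (k*)^(1−α) = 11.10^0.69 = 5.2635.
Therefore n + δ = s / 5.2635 = 0.40 / 5.2635 = 0.0760, so δ = 0.0760 − 0.032 = 0.0440.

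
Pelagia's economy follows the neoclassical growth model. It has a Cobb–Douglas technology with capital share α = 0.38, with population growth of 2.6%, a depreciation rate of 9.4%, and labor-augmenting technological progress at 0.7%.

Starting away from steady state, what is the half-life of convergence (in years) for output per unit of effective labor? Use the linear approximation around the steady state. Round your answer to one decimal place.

Near the steady state the convergence rate is λ = (1 − α)(n + g + δ).
λ = (1 − 0.38) × 0.127 = 0.62 × 0.127 = 0.07874
Half-life = ln 2 / λ = 0.6931 / 0.07874 ≈ 8.80 years

t_½ ≈ 8.8 years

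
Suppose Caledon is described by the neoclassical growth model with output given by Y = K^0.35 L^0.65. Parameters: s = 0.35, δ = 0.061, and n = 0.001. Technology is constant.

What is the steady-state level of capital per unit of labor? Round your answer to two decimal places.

At the steady state, Δk = 0, so s·k^α = (n + δ)·k.
Dividing both sides by k: k^(1−α) = s / (n + δ).
k^0.65 = 0.35 / (0.001 + 0.061) = 0.35 / 0.062 = 5.6452
k* = 5.6452^(1/0.65) ≈ 14.3361

k* ≈ 14.34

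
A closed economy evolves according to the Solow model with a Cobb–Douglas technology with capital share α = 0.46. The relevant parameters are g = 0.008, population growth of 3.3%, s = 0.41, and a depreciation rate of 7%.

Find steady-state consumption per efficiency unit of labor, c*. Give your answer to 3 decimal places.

c* ≈ 1.796

In steady state, investment equals break-even investment: s·k^α = (n + g + δ)·k.
Rearranging, k^(1−α) = s / (n + g + δ).
k^0.54 = 0.41 / (0.033 + 0.008 + 0.070) = 0.41 / 0.111 = 3.6937
k* = 3.6937^(1/0.54) ≈ 11.2423
y* = (k*)^α = 11.2423^0.46 ≈ 3.0436
c* = (1 − s)·y* = (1 − 0.41) × 3.0436 ≈ 1.7957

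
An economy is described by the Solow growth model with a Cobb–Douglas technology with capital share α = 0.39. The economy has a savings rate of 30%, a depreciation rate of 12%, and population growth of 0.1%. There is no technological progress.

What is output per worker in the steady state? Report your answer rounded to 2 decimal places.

Steady state requires s·f(k) = (n + δ)·k, i.e. s·k^α = (n + δ)·k.
Dividing both sides by k: k^(1−α) = s / (n + δ).
k^0.61 = 0.30 / (0.001 + 0.120) = 0.30 / 0.121 = 2.4793
k* = 2.4793^(1/0.61) ≈ 4.4304
y* = (k*)^α = 4.4304^0.39 ≈ 1.7870

y* = 1.79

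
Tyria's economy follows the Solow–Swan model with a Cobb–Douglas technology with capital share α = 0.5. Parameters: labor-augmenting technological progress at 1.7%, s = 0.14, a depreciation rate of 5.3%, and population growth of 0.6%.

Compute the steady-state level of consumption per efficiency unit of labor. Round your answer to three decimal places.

c* = 1.584

In steady state, investment equals break-even investment: s·k^α = (n + g + δ)·k.
Rearranging, k^(1−α) = s / (n + g + δ).
k^0.5 = 0.14 / (0.006 + 0.017 + 0.053) = 0.14 / 0.076 = 1.8421
k* = 1.8421^(1/0.5) ≈ 3.3933
y* = (k*)^α = 3.3933^0.5 ≈ 1.8421
c* = (1 − s)·y* = (1 − 0.14) × 1.8421 ≈ 1.5842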